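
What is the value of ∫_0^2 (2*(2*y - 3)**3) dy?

-20

Let u = 2*y - 3, so du = 2 dy. When y = 0, u = -3; when y = 2, u = 1.
The integral becomes ∫ u**3 du from -3 to 1, with antiderivative u**4/4.
Back in y: F(y) = (2*y - 3)**4/4.
Then F(2) - F(0) = (1/4) - (81/4) = -20.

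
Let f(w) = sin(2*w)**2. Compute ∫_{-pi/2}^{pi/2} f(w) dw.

pi/2

Use the identity sin^2(2*w) = (1 - cos(4*w))/2.
An antiderivative is F(w) = w/2 - sin(4*w)/8.
Then F(pi/2) - F(-pi/2) = (pi/4) - (-pi/4) = pi/2.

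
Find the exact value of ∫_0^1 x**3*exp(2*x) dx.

Integrate by parts 3 times (u = x^3, dv = exp(2*x) dx).
An antiderivative is F(x) = (4*x**3 - 6*x**2 + 6*x - 3)*exp(2*x)/8.
Then F(1) - F(0) = (exp(2)/8) - (-3/8) = 3/8 + exp(2)/8.

3/8 + exp(2)/8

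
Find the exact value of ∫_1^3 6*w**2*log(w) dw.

-52/3 + 54*log(3)

Integrate by parts once (u = ln w, dv = 6*w**2 dw).
An antiderivative is F(w) = 2*w**3*(3*log(w) - 1)/3.
Then F(3) - F(1) = (-18 + 54*log(3)) - (-2/3) = -52/3 + 54*log(3).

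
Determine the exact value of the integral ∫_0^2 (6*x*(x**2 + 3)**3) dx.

Let u = x**2 + 3, so du = 2*x dx. When x = 0, u = 3; when x = 2, u = 7.
The integral becomes 3·∫ u**3 du from 3 to 7, with antiderivative 3*u**4/4.
Back in x: F(x) = 3*(x**2 + 3)**4/4.
Then F(2) - F(0) = (7203/4) - (243/4) = 1740.

1740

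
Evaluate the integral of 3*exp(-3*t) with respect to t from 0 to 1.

1 - exp(-3)

An antiderivative is F(t) = -exp(-3*t).
Then F(1) - F(0) = (-exp(-3)) - (-1) = 1 - exp(-3).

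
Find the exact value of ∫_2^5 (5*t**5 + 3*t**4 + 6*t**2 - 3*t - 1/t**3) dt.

By the power rule, an antiderivative is F(t) = 5*t**6/6 + 3*t**5/5 + 2*t**3 - 3*t**2/2 + 1/(2*t**2).
Then F(5) - F(2) = (2266253/150) - (9919/120) = 3005139/200.

3005139/200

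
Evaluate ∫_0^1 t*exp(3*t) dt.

Integrate by parts once (u = t, dv = exp(3*t) dt).
An antiderivative is F(t) = (3*t - 1)*exp(3*t)/9.
Then F(1) - F(0) = (2*exp(3)/9) - (-1/9) = 1/9 + 2*exp(3)/9.

1/9 + 2*exp(3)/9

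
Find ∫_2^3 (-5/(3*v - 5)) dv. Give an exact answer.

-10*log(2)/3

An antiderivative is F(v) = -5*log(3*v - 5)/3.
Then F(3) - F(2) = (-10*log(2)/3) - (0) = -10*log(2)/3.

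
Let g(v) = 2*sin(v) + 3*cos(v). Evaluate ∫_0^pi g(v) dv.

4

An antiderivative is F(v) = 3*sin(v) - 2*cos(v).
Then F(pi) - F(0) = (2) - (-2) = 4.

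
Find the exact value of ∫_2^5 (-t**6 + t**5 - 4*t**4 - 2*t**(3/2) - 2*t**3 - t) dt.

-793683/70 - 20*sqrt(5) + 16*sqrt(2)/5

By the power rule, an antiderivative is F(t) = -t**7/7 + t**6/6 - 4*t**(5/2)/5 - 4*t**5/5 - t**4/2 - t**2/2.
Then F(5) - F(2) = (-478025/42 - 20*sqrt(5)) - (-4538/105 - 16*sqrt(2)/5) = -793683/70 - 20*sqrt(5) + 16*sqrt(2)/5.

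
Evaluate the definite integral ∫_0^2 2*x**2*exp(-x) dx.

Integrate by parts twice (u = x^2, dv = 2*exp(-x) dx).
An antiderivative is F(x) = (-2*x**2 - 4*x - 4)*exp(-x).
Then F(2) - F(0) = (-20*exp(-2)) - (-4) = 4 - 20*exp(-2).

4 - 20*exp(-2)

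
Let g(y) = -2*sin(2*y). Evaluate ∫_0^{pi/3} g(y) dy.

-3/2

An antiderivative is F(y) = cos(2*y).
Then F(pi/3) - F(0) = (-1/2) - (1) = -3/2.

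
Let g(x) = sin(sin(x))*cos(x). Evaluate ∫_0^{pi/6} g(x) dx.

1 - cos(1/2)

Let u = sin(x), so du = cos(x) dx. When x = 0, u = 0; when x = pi/6, u = 1/2.
The integral becomes ∫ sin(u) du from 0 to 1/2, with antiderivative -cos(u).
Back in x: F(x) = -cos(sin(x)).
Then F(pi/6) - F(0) = (-cos(1/2)) - (-1) = 1 - cos(1/2).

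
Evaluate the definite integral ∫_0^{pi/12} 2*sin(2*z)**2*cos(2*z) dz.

Let u = sin(2*z), so du = 2*cos(2*z) dz. When z = 0, u = 0; when z = pi/12, u = 1/2.
The integral becomes ∫ u**2 du from 0 to 1/2, with antiderivative u**3/3.
Back in z: F(z) = sin(2*z)**3/3.
Then F(pi/12) - F(0) = (1/24) - (0) = 1/24.

1/24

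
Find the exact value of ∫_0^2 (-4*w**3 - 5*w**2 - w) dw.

By the power rule, an antiderivative is F(w) = -w**4 - 5*w**3/3 - w**2/2.
Then F(2) - F(0) = (-94/3) - (0) = -94/3.

-94/3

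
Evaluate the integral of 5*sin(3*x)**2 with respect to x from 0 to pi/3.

5*pi/6

Use the identity sin^2(3*x) = (1 - cos(6*x))/2.
An antiderivative is F(x) = 5*x/2 - 5*sin(6*x)/12.
Then F(pi/3) - F(0) = (5*pi/6) - (0) = 5*pi/6.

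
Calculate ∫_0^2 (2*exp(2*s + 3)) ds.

-exp(3) + exp(7)

Let u = 2*s + 3, so du = 2 ds. When s = 0, u = 3; when s = 2, u = 7.
The integral becomes ∫ exp(u) du from 3 to 7, with antiderivative exp(u).
Back in s: F(s) = exp(2*s + 3).
Then F(2) - F(0) = (exp(7)) - (exp(3)) = -exp(3) + exp(7).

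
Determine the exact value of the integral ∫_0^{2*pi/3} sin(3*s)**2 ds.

pi/3

Use the identity sin^2(3*s) = (1 - cos(6*s))/2.
An antiderivative is F(s) = s/2 - sin(6*s)/12.
Then F(2*pi/3) - F(0) = (pi/3) - (0) = pi/3.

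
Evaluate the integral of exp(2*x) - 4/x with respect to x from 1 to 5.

An antiderivative is F(x) = exp(2*x)/2 - 4*log(x).
Then F(5) - F(1) = (-4*log(5) + exp(10)/2) - (exp(2)/2) = -4*log(5) - exp(2)/2 + exp(10)/2.

-4*log(5) - exp(2)/2 + exp(10)/2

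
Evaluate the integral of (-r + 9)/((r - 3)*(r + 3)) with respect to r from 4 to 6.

log(49/27)

Factor the denominator: r**2 - 9 = (r + 3)(r - 3).
Partial fractions: (-r + 9)/((r - 3)*(r + 3)) = -2/(r + 3) + 1/(r - 3).
An antiderivative is F(r) = log(r - 3) - 2*log(r + 3).
Then F(6) - F(4) = (-log(27)) - (-log(49)) = log(49/27).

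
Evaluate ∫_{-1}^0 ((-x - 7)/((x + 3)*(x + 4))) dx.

Factor the denominator: x**2 + 7*x + 12 = (x + 4)(x + 3).
Partial fractions: (-x - 7)/((x + 3)*(x + 4)) = 3/(x + 4) - 4/(x + 3).
An antiderivative is F(x) = -4*log(x + 3) + 3*log(x + 4).
Then F(0) - F(-1) = (log(64/81)) - (log(27/16)) = -7*log(3) + 10*log(2).

-7*log(3) + 10*log(2)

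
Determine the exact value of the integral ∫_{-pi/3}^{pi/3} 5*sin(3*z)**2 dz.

Use the identity sin^2(3*z) = (1 - cos(6*z))/2.
An antiderivative is F(z) = 5*z/2 - 5*sin(6*z)/12.
Then F(pi/3) - F(-pi/3) = (5*pi/6) - (-5*pi/6) = 5*pi/3.

5*pi/3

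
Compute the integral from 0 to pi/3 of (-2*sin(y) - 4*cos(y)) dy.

-2*sqrt(3) - 1

An antiderivative is F(y) = -4*sin(y) + 2*cos(y).
Then F(pi/3) - F(0) = (1 - 2*sqrt(3)) - (2) = -2*sqrt(3) - 1.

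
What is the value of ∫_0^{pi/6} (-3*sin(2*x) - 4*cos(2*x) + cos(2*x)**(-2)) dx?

-sqrt(3)/2 - 3/4

An antiderivative is F(x) = -2*sin(2*x) + 3*cos(2*x)/2 + tan(2*x)/2.
Then F(pi/6) - F(0) = (3/4 - sqrt(3)/2) - (3/2) = -sqrt(3)/2 - 3/4.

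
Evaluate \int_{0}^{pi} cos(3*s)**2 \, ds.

Use the identity cos^2(3*s) = (1 + cos(6*s))/2.
An antiderivative is F(s) = s/2 + sin(6*s)/12.
Then F(pi) - F(0) = (pi/2) - (0) = pi/2.

pi/2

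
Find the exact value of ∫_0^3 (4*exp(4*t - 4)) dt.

-(1 - exp(12))*exp(-4)

Let u = 4*t - 4, so du = 4 dt. When t = 0, u = -4; when t = 3, u = 8.
The integral becomes ∫ exp(u) du from -4 to 8, with antiderivative exp(u).
Back in t: F(t) = exp(4*t - 4).
Then F(3) - F(0) = (exp(8)) - (exp(-4)) = -(1 - exp(12))*exp(-4).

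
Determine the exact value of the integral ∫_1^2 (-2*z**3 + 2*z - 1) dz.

By the power rule, an antiderivative is F(z) = -z**4/2 + z**2 - z.
Then F(2) - F(1) = (-6) - (-1/2) = -11/2.

-11/2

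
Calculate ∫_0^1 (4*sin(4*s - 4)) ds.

Let u = 4*s - 4, so du = 4 ds. When s = 0, u = -4; when s = 1, u = 0.
The integral becomes ∫ sin(u) du from -4 to 0, with antiderivative -cos(u).
Back in s: F(s) = -cos(4*s - 4).
Then F(1) - F(0) = (-1) - (-cos(4)) = -1 + cos(4).

-1 + cos(4)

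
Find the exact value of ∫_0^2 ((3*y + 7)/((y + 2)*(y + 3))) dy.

Factor the denominator: y**2 + 5*y + 6 = (y + 3)(y + 2).
Partial fractions: (3*y + 7)/((y + 2)*(y + 3)) = 2/(y + 3) + 1/(y + 2).
An antiderivative is F(y) = log(y + 2) + 2*log(y + 3).
Then F(2) - F(0) = (log(100)) - (log(18)) = log(50/9).

log(50/9)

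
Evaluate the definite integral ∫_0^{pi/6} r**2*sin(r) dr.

Integrate by parts twice (u = r^2, dv = sin(r) dr).
An antiderivative is F(r) = -r**2*cos(r) + 2*r*sin(r) + 2*cos(r).
Then F(pi/6) - F(0) = (-sqrt(3)*pi**2/72 + pi/6 + sqrt(3)) - (2) = -2 - sqrt(3)*pi**2/72 + pi/6 + sqrt(3).

-2 - sqrt(3)*pi**2/72 + pi/6 + sqrt(3)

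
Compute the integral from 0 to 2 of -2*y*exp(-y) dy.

Integrate by parts once (u = y, dv = -2*exp(-y) dy).
An antiderivative is F(y) = (2*y + 2)*exp(-y).
Then F(2) - F(0) = (6*exp(-2)) - (2) = -2 + 6*exp(-2).

-2 + 6*exp(-2)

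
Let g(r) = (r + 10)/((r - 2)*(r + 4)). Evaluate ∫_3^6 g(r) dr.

log(56/5)

Factor the denominator: r**2 + 2*r - 8 = (r + 4)(r - 2).
Partial fractions: (r + 10)/((r - 2)*(r + 4)) = -1/(r + 4) + 2/(r - 2).
An antiderivative is F(r) = 2*log(r - 2) - log(r + 4).
Then F(6) - F(3) = (log(8/5)) - (-log(7)) = log(56/5).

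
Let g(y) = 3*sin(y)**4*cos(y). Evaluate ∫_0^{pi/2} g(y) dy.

3/5

Let u = sin(y), so du = cos(y) dy. When y = 0, u = 0; when y = pi/2, u = 1.
The integral becomes 3·∫ u**4 du from 0 to 1, with antiderivative 3*u**5/5.
Back in y: F(y) = 3*sin(y)**5/5.
Then F(pi/2) - F(0) = (3/5) - (0) = 3/5.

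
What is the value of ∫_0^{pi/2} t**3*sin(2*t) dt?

pi*(-6 + pi**2)/16

Integrate by parts 3 times (u = t^3, dv = sin(2*t) dt).
An antiderivative is F(t) = -t**3*cos(2*t)/2 + 3*t**2*sin(2*t)/4 + 3*t*cos(2*t)/4 - 3*sin(2*t)/8.
Then F(pi/2) - F(0) = (pi*(-6 + pi**2)/16) - (0) = pi*(-6 + pi**2)/16.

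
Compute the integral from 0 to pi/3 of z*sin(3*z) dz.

pi/9

Integrate by parts once (u = z, dv = sin(3*z) dz).
An antiderivative is F(z) = -z*cos(3*z)/3 + sin(3*z)/9.
Then F(pi/3) - F(0) = (pi/9) - (0) = pi/9.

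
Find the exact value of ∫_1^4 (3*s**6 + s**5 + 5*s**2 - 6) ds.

By the power rule, an antiderivative is F(s) = 3*s**7/7 + s**6/6 + 5*s**3/3 - 6*s.
Then F(4) - F(1) = (163528/21) - (-157/42) = 109071/14.

109071/14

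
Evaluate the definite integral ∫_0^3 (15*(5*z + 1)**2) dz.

4095

Let u = 5*z + 1, so du = 5 dz. When z = 0, u = 1; when z = 3, u = 16.
The integral becomes 3·∫ u**2 du from 1 to 16, with antiderivative u**3.
Back in z: F(z) = (5*z + 1)**3.
Then F(3) - F(0) = (4096) - (1) = 4095.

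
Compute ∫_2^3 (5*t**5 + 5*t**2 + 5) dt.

3545/6

By the power rule, an antiderivative is F(t) = 5*t**6/6 + 5*t**3/3 + 5*t.
Then F(3) - F(2) = (1335/2) - (230/3) = 3545/6.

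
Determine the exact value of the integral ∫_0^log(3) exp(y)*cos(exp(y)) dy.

-sin(1) + sin(3)

Let u = exp(y), so du = exp(y) dy. When y = 0, u = 1; when y = log(3), u = 3.
The integral becomes ∫ cos(u) du from 1 to 3, with antiderivative sin(u).
Back in y: F(y) = sin(exp(y)).
Then F(log(3)) - F(0) = (sin(3)) - (sin(1)) = -sin(1) + sin(3).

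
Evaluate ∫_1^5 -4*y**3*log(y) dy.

156 - 625*log(5)

Integrate by parts once (u = ln y, dv = -4*y**3 dy).
An antiderivative is F(y) = -y**4*(4*log(y) - 1)/4.
Then F(5) - F(1) = (625/4 - 625*log(5)) - (1/4) = 156 - 625*log(5).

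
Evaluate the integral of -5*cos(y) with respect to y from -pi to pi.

0

An antiderivative is F(y) = -5*sin(y).
Then F(pi) - F(-pi) = (0) - (0) = 0.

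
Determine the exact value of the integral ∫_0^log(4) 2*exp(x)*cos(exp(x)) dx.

-2*sin(1) + 2*sin(4)

Let u = exp(x), so du = exp(x) dx. When x = 0, u = 1; when x = log(4), u = 4.
The integral becomes 2·∫ cos(u) du from 1 to 4, with antiderivative 2*sin(u).
Back in x: F(x) = 2*sin(exp(x)).
Then F(log(4)) - F(0) = (2*sin(4)) - (2*sin(1)) = -2*sin(1) + 2*sin(4).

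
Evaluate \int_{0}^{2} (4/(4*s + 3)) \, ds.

log(11/3)

Let u = 4*s + 3, so du = 4 ds. When s = 0, u = 3; when s = 2, u = 11.
The integral becomes ∫ 1/u du from 3 to 11, with antiderivative log(u).
Back in s: F(s) = log(4*s + 3).
Then F(2) - F(0) = (log(11)) - (log(3)) = log(11/3).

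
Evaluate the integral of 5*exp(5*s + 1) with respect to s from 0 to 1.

-exp(1) + exp(6)

Let u = 5*s + 1, so du = 5 ds. When s = 0, u = 1; when s = 1, u = 6.
The integral becomes ∫ exp(u) du from 1 to 6, with antiderivative exp(u).
Back in s: F(s) = exp(5*s + 1).
Then F(1) - F(0) = (exp(6)) - (exp(1)) = -exp(1) + exp(6).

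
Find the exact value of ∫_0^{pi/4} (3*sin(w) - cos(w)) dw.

3 - 2*sqrt(2)

An antiderivative is F(w) = -sin(w) - 3*cos(w).
Then F(pi/4) - F(0) = (-2*sqrt(2)) - (-3) = 3 - 2*sqrt(2).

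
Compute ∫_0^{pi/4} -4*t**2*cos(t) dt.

sqrt(2)*(-pi - pi**2/8 + 4)

Integrate by parts twice (u = t^2, dv = -4*cos(t) dt).
An antiderivative is F(t) = -4*t**2*sin(t) - 8*t*cos(t) + 8*sin(t).
Then F(pi/4) - F(0) = (sqrt(2)*(-pi - pi**2/8 + 4)) - (0) = sqrt(2)*(-pi - pi**2/8 + 4).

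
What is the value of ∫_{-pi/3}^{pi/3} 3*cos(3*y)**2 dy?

Use the identity cos^2(3*y) = (1 + cos(6*y))/2.
An antiderivative is F(y) = 3*y/2 + sin(6*y)/4.
Then F(pi/3) - F(-pi/3) = (pi/2) - (-pi/2) = pi.

pi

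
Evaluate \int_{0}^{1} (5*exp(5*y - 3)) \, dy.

-(1 - exp(5))*exp(-3)

Let u = 5*y - 3, so du = 5 dy. When y = 0, u = -3; when y = 1, u = 2.
The integral becomes ∫ exp(u) du from -3 to 2, with antiderivative exp(u).
Back in y: F(y) = exp(5*y - 3).
Then F(1) - F(0) = (exp(2)) - (exp(-3)) = -(1 - exp(5))*exp(-3).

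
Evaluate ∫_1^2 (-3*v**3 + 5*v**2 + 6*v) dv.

By the power rule, an antiderivative is F(v) = -3*v**4/4 + 5*v**3/3 + 3*v**2.
Then F(2) - F(1) = (40/3) - (47/12) = 113/12.

113/12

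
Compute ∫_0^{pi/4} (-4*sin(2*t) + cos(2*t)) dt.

-3/2

An antiderivative is F(t) = sin(2*t)/2 + 2*cos(2*t).
Then F(pi/4) - F(0) = (1/2) - (2) = -3/2.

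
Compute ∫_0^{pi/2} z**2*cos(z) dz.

-2 + pi**2/4

Integrate by parts twice (u = z^2, dv = cos(z) dz).
An antiderivative is F(z) = z**2*sin(z) + 2*z*cos(z) - 2*sin(z).
Then F(pi/2) - F(0) = (-2 + pi**2/4) - (0) = -2 + pi**2/4.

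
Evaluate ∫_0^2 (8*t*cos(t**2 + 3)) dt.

-4*sin(3) + 4*sin(7)

Let u = t**2 + 3, so du = 2*t dt. When t = 0, u = 3; when t = 2, u = 7.
The integral becomes 4·∫ cos(u) du from 3 to 7, with antiderivative 4*sin(u).
Back in t: F(t) = 4*sin(t**2 + 3).
Then F(2) - F(0) = (4*sin(7)) - (4*sin(3)) = -4*sin(3) + 4*sin(7).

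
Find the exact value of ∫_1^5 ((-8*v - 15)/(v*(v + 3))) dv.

Factor the denominator: v**2 + 3*v = (v + 3)v.
Partial fractions: (-8*v - 15)/(v*(v + 3)) = -3/(v + 3) - 5/v.
An antiderivative is F(v) = -5*log(v) - 3*log(v + 3).
Then F(5) - F(1) = (-5*log(5) - 9*log(2)) - (-log(64)) = -5*log(5) - 3*log(2).

-5*log(5) - 3*log(2)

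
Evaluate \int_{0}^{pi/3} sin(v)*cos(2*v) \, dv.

1/12

Use the identity sin(v)cos(2*v) = [sin(3*v) + sin(-v)]/2.
An antiderivative is F(v) = cos(v)/2 - cos(3*v)/6.
Then F(pi/3) - F(0) = (5/12) - (1/3) = 1/12.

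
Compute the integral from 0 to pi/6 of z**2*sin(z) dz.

-2 - sqrt(3)*pi**2/72 + pi/6 + sqrt(3)

Integrate by parts twice (u = z^2, dv = sin(z) dz).
An antiderivative is F(z) = -z**2*cos(z) + 2*z*sin(z) + 2*cos(z).
Then F(pi/6) - F(0) = (-sqrt(3)*pi**2/72 + pi/6 + sqrt(3)) - (2) = -2 - sqrt(3)*pi**2/72 + pi/6 + sqrt(3).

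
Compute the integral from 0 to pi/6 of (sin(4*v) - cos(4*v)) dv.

An antiderivative is F(v) = -sin(4*v)/4 - cos(4*v)/4.
Then F(pi/6) - F(0) = (1/8 - sqrt(3)/8) - (-1/4) = 3/8 - sqrt(3)/8.

3/8 - sqrt(3)/8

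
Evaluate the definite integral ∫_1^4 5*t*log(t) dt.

Integrate by parts once (u = ln t, dv = 5*t dt).
An antiderivative is F(t) = 5*t**2*(2*log(t) - 1)/4.
Then F(4) - F(1) = (-20 + 80*log(2)) - (-5/4) = -75/4 + 80*log(2).

-75/4 + 80*log(2)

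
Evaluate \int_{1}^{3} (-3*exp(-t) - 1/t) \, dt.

An antiderivative is F(t) = -log(t) + 3*exp(-t).
Then F(3) - F(1) = (-log(3) + 3*exp(-3)) - (3*exp(-1)) = -3*exp(-1) - log(3) + 3*exp(-3).

-3*exp(-1) - log(3) + 3*exp(-3)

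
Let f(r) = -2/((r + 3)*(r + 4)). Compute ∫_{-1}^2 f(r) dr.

log(16/25)

Factor the denominator: r**2 + 7*r + 12 = (r + 4)(r + 3).
Partial fractions: -2/((r + 3)*(r + 4)) = 2/(r + 4) - 2/(r + 3).
An antiderivative is F(r) = -2*log(r + 3) + 2*log(r + 4).
Then F(2) - F(-1) = (log(36/25)) - (log(9/4)) = log(16/25).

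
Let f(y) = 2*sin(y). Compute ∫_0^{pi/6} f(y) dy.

An antiderivative is F(y) = -2*cos(y).
Then F(pi/6) - F(0) = (-sqrt(3)) - (-2) = 2 - sqrt(3).

2 - sqrt(3)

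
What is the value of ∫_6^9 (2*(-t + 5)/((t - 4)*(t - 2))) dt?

-3*log(7) + log(5) + 5*log(2)

Factor the denominator: t**2 - 6*t + 8 = (t - 2)(t - 4).
Partial fractions: 2*(-t + 5)/((t - 4)*(t - 2)) = -3/(t - 2) + 1/(t - 4).
An antiderivative is F(t) = log(t - 4) - 3*log(t - 2).
Then F(9) - F(6) = (-3*log(7) + log(5)) - (-log(32)) = -3*log(7) + log(5) + 5*log(2).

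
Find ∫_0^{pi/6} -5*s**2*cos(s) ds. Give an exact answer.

-5*sqrt(3)*pi/6 - 5*pi**2/72 + 5

Integrate by parts twice (u = s^2, dv = -5*cos(s) ds).
An antiderivative is F(s) = -5*s**2*sin(s) - 10*s*cos(s) + 10*sin(s).
Then F(pi/6) - F(0) = (-5*sqrt(3)*pi/6 - 5*pi**2/72 + 5) - (0) = -5*sqrt(3)*pi/6 - 5*pi**2/72 + 5.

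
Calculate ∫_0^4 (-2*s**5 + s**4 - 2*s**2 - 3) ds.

By the power rule, an antiderivative is F(s) = -s**6/3 + s**5/5 - 2*s**3/3 - 3*s.
Then F(4) - F(0) = (-6076/5) - (0) = -6076/5.

-6076/5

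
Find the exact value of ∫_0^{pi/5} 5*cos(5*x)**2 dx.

Use the identity cos^2(5*x) = (1 + cos(10*x))/2.
An antiderivative is F(x) = 5*x/2 + sin(10*x)/4.
Then F(pi/5) - F(0) = (pi/2) - (0) = pi/2.

pi/2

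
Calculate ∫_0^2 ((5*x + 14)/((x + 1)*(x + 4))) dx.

-2*log(2) + 5*log(3)

Factor the denominator: x**2 + 5*x + 4 = (x + 4)(x + 1).
Partial fractions: (5*x + 14)/((x + 1)*(x + 4)) = 2/(x + 4) + 3/(x + 1).
An antiderivative is F(x) = 3*log(x + 1) + 2*log(x + 4).
Then F(2) - F(0) = (2*log(2) + 5*log(3)) - (log(16)) = -2*log(2) + 5*log(3).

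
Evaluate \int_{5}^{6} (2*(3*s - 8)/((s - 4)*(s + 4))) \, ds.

-10*log(3) + 6*log(2) + 5*log(5)

Factor the denominator: s**2 - 16 = (s + 4)(s - 4).
Partial fractions: 2*(3*s - 8)/((s - 4)*(s + 4)) = 5/(s + 4) + 1/(s - 4).
An antiderivative is F(s) = log(s - 4) + 5*log(s + 4).
Then F(6) - F(5) = (6*log(2) + 5*log(5)) - (10*log(3)) = -10*log(3) + 6*log(2) + 5*log(5).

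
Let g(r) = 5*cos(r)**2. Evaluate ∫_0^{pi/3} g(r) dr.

5*sqrt(3)/8 + 5*pi/6

Use the identity cos^2(r) = (1 + cos(2*r))/2.
An antiderivative is F(r) = 5*r/2 + 5*sin(2*r)/4.
Then F(pi/3) - F(0) = (5*sqrt(3)/8 + 5*pi/6) - (0) = 5*sqrt(3)/8 + 5*pi/6.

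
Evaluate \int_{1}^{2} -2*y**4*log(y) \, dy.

62/25 - 64*log(2)/5

Integrate by parts once (u = ln y, dv = -2*y**4 dy).
An antiderivative is F(y) = -2*y**5*(5*log(y) - 1)/25.
Then F(2) - F(1) = (64/25 - 64*log(2)/5) - (2/25) = 62/25 - 64*log(2)/5.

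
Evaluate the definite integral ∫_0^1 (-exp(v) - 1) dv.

An antiderivative is F(v) = -v - exp(v).
Then F(1) - F(0) = (-E - 1) - (-1) = -E.

-E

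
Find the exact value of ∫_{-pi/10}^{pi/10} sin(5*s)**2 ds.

pi/10

Use the identity sin^2(5*s) = (1 - cos(10*s))/2.
An antiderivative is F(s) = s/2 - sin(10*s)/20.
Then F(pi/10) - F(-pi/10) = (pi/20) - (-pi/20) = pi/10.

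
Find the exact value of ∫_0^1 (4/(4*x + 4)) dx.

log(2)

An antiderivative is F(x) = log(4*x + 4).
Then F(1) - F(0) = (log(8)) - (log(4)) = log(2).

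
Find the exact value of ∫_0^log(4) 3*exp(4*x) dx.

765/4

Let u = exp(x), so du = exp(x) dx. When x = 0, u = 1; when x = log(4), u = 4.
The integral becomes 3·∫ u**3 du from 1 to 4, with antiderivative 3*u**4/4.
Back in x: F(x) = 3*exp(4*x)/4.
Then F(log(4)) - F(0) = (192) - (3/4) = 765/4.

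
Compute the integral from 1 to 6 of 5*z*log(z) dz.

Integrate by parts once (u = ln z, dv = 5*z dz).
An antiderivative is F(z) = 5*z**2*(2*log(z) - 1)/4.
Then F(6) - F(1) = (-45 + 90*log(2) + 90*log(3)) - (-5/4) = -175/4 + 90*log(2) + 90*log(3).

-175/4 + 90*log(2) + 90*log(3)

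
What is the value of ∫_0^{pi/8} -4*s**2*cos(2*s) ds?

sqrt(2)*(-8*pi - pi**2 + 32)/64

Integrate by parts twice (u = s^2, dv = -4*cos(2*s) ds).
An antiderivative is F(s) = -2*s**2*sin(2*s) - 2*s*cos(2*s) + sin(2*s).
Then F(pi/8) - F(0) = (sqrt(2)*(-8*pi - pi**2 + 32)/64) - (0) = sqrt(2)*(-8*pi - pi**2 + 32)/64.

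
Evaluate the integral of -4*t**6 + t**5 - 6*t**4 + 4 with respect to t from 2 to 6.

By the power rule, an antiderivative is F(t) = -4*t**7/7 + t**6/6 - 6*t**5/5 + 4*t.
Then F(6) - F(2) = (-5652312/35) - (-9752/105) = -16947184/105.

-16947184/105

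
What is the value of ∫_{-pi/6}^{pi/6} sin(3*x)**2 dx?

pi/6

Use the identity sin^2(3*x) = (1 - cos(6*x))/2.
An antiderivative is F(x) = x/2 - sin(6*x)/12.
Then F(pi/6) - F(-pi/6) = (pi/12) - (-pi/12) = pi/6.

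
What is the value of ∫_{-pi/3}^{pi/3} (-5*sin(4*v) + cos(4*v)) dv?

-sqrt(3)/4

An antiderivative is F(v) = sin(4*v)/4 + 5*cos(4*v)/4.
Then F(pi/3) - F(-pi/3) = (-5/8 - sqrt(3)/8) - (-5/8 + sqrt(3)/8) = -sqrt(3)/4.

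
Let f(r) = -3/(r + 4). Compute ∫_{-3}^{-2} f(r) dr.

An antiderivative is F(r) = -3*log(r + 4).
Then F(-2) - F(-3) = (-log(8)) - (0) = -log(8).

-log(8)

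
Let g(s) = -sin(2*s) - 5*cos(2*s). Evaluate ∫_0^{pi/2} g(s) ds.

-1

An antiderivative is F(s) = -5*sin(2*s)/2 + cos(2*s)/2.
Then F(pi/2) - F(0) = (-1/2) - (1/2) = -1.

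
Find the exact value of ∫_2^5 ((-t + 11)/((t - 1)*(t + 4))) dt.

Factor the denominator: t**2 + 3*t - 4 = (t + 4)(t - 1).
Partial fractions: (-t + 11)/((t - 1)*(t + 4)) = -3/(t + 4) + 2/(t - 1).
An antiderivative is F(t) = 2*log(t - 1) - 3*log(t + 4).
Then F(5) - F(2) = (-6*log(3) + 4*log(2)) - (-3*log(3) - 3*log(2)) = -3*log(3) + 7*log(2).

-3*log(3) + 7*log(2)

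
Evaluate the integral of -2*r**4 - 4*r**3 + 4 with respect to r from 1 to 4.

-3261/5

By the power rule, an antiderivative is F(r) = -2*r**5/5 - r**4 + 4*r.
Then F(4) - F(1) = (-3248/5) - (13/5) = -3261/5.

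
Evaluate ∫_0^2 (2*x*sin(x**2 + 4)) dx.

Let u = x**2 + 4, so du = 2*x dx. When x = 0, u = 4; when x = 2, u = 8.
The integral becomes ∫ sin(u) du from 4 to 8, with antiderivative -cos(u).
Back in x: F(x) = -cos(x**2 + 4).
Then F(2) - F(0) = (-cos(8)) - (-cos(4)) = cos(4) - cos(8).

cos(4) - cos(8)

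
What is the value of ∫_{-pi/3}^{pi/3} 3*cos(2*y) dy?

An antiderivative is F(y) = 3*sin(2*y)/2.
Then F(pi/3) - F(-pi/3) = (3*sqrt(3)/4) - (-3*sqrt(3)/4) = 3*sqrt(3)/2.

3*sqrt(3)/2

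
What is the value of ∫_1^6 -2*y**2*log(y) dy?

Integrate by parts once (u = ln y, dv = -2*y**2 dy).
An antiderivative is F(y) = -2*y**3*(3*log(y) - 1)/9.
Then F(6) - F(1) = (-144*log(3) - 144*log(2) + 48) - (2/9) = -144*log(3) - 144*log(2) + 430/9.

-144*log(3) - 144*log(2) + 430/9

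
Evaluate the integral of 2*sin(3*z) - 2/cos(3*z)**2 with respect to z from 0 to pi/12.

-sqrt(2)/3

An antiderivative is F(z) = -2*cos(3*z)/3 - 2*tan(3*z)/3.
Then F(pi/12) - F(0) = (-2/3 - sqrt(2)/3) - (-2/3) = -sqrt(2)/3.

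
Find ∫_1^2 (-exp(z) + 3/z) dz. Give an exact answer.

-exp(2) + log(8) + exp(1)

An antiderivative is F(z) = -exp(z) + 3*log(z).
Then F(2) - F(1) = (-exp(2) + log(8)) - (-exp(1)) = -exp(2) + log(8) + exp(1).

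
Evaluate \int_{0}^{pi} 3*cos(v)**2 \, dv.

3*pi/2

Use the identity cos^2(v) = (1 + cos(2*v))/2.
An antiderivative is F(v) = 3*v/2 + 3*sin(2*v)/4.
Then F(pi) - F(0) = (3*pi/2) - (0) = 3*pi/2.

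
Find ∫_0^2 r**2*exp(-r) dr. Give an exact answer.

Integrate by parts twice (u = r^2, dv = exp(-r) dr).
An antiderivative is F(r) = (-r**2 - 2*r - 2)*exp(-r).
Then F(2) - F(0) = (-10*exp(-2)) - (-2) = 2 - 10*exp(-2).

2 - 10*exp(-2)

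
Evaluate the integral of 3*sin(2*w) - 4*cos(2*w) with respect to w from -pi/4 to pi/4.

An antiderivative is F(w) = -2*sin(2*w) - 3*cos(2*w)/2.
Then F(pi/4) - F(-pi/4) = (-2) - (2) = -4.

-4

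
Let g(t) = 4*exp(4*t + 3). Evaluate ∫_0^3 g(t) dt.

-exp(3) + exp(15)

Let u = 4*t + 3, so du = 4 dt. When t = 0, u = 3; when t = 3, u = 15.
The integral becomes ∫ exp(u) du from 3 to 15, with antiderivative exp(u).
Back in t: F(t) = exp(4*t + 3).
Then F(3) - F(0) = (exp(15)) - (exp(3)) = -exp(3) + exp(15).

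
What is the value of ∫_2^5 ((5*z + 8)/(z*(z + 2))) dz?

-6*log(2) + log(7) + 4*log(5)

Factor the denominator: z**2 + 2*z = (z + 2)z.
Partial fractions: (5*z + 8)/(z*(z + 2)) = 1/(z + 2) + 4/z.
An antiderivative is F(z) = 4*log(z) + log(z + 2).
Then F(5) - F(2) = (log(7) + 4*log(5)) - (log(64)) = -6*log(2) + log(7) + 4*log(5).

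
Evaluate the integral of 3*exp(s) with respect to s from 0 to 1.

An antiderivative is F(s) = 3*exp(s).
Then F(1) - F(0) = (3*E) - (3) = -3 + 3*E.

-3 + 3*E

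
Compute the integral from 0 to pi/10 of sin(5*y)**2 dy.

Use the identity sin^2(5*y) = (1 - cos(10*y))/2.
An antiderivative is F(y) = y/2 - sin(10*y)/20.
Then F(pi/10) - F(0) = (pi/20) - (0) = pi/20.

pi/20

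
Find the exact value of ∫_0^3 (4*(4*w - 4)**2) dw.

Let u = 4*w - 4, so du = 4 dw. When w = 0, u = -4; when w = 3, u = 8.
The integral becomes ∫ u**2 du from -4 to 8, with antiderivative u**3/3.
Back in w: F(w) = (4*w - 4)**3/3.
Then F(3) - F(0) = (512/3) - (-64/3) = 192.

192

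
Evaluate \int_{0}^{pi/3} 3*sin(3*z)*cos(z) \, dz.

27/16

Use the identity sin(3*z)cos(z) = [sin(4*z) + sin(2*z)]/2.
An antiderivative is F(z) = -3*cos(2*z)/4 - 3*cos(4*z)/8.
Then F(pi/3) - F(0) = (9/16) - (-9/8) = 27/16.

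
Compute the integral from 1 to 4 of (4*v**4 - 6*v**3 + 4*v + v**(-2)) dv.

9333/20

By the power rule, an antiderivative is F(v) = 4*v**5/5 - 3*v**4/2 + 2*v**2 - 1/v.
Then F(4) - F(1) = (9339/20) - (3/10) = 9333/20.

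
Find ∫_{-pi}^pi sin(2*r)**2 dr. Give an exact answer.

Use the identity sin^2(2*r) = (1 - cos(4*r))/2.
An antiderivative is F(r) = r/2 - sin(4*r)/8.
Then F(pi) - F(-pi) = (pi/2) - (-pi/2) = pi.

pi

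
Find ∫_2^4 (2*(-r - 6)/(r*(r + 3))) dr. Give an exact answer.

Factor the denominator: r**2 + 3*r = (r + 3)r.
Partial fractions: 2*(-r - 6)/(r*(r + 3)) = 2/(r + 3) - 4/r.
An antiderivative is F(r) = -4*log(r) + 2*log(r + 3).
Then F(4) - F(2) = (-8*log(2) + 2*log(7)) - (log(25/16)) = -2*log(5) - 4*log(2) + 2*log(7).

-2*log(5) - 4*log(2) + 2*log(7)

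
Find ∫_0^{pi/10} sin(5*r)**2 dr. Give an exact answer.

pi/20

Use the identity sin^2(5*r) = (1 - cos(10*r))/2.
An antiderivative is F(r) = r/2 - sin(10*r)/20.
Then F(pi/10) - F(0) = (pi/20) - (0) = pi/20.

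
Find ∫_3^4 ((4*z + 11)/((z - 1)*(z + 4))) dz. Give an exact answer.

log(27/7)

Factor the denominator: z**2 + 3*z - 4 = (z + 4)(z - 1).
Partial fractions: (4*z + 11)/((z - 1)*(z + 4)) = 1/(z + 4) + 3/(z - 1).
An antiderivative is F(z) = 3*log(z - 1) + log(z + 4).
Then F(4) - F(3) = (3*log(2) + 3*log(3)) - (log(56)) = log(27/7).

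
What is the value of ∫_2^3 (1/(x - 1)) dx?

log(2)

An antiderivative is F(x) = log(x - 1).
Then F(3) - F(2) = (log(2)) - (0) = log(2).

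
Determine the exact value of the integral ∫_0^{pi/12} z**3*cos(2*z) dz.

-3*sqrt(3)/16 - pi/32 + pi**3/6912 + sqrt(3)*pi**2/384 + 3/8

Integrate by parts 3 times (u = z^3, dv = cos(2*z) dz).
An antiderivative is F(z) = z**3*sin(2*z)/2 + 3*z**2*cos(2*z)/4 - 3*z*sin(2*z)/4 - 3*cos(2*z)/8.
Then F(pi/12) - F(0) = (-3*sqrt(3)/16 - pi/32 + pi**3/6912 + sqrt(3)*pi**2/384) - (-3/8) = -3*sqrt(3)/16 - pi/32 + pi**3/6912 + sqrt(3)*pi**2/384 + 3/8.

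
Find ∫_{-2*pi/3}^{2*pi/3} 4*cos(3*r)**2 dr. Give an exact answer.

8*pi/3

Use the identity cos^2(3*r) = (1 + cos(6*r))/2.
An antiderivative is F(r) = 2*r + sin(6*r)/3.
Then F(2*pi/3) - F(-2*pi/3) = (4*pi/3) - (-4*pi/3) = 8*pi/3.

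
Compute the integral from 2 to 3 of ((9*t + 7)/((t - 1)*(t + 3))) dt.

-5*log(5) + 5*log(3) + 9*log(2)

Factor the denominator: t**2 + 2*t - 3 = (t + 3)(t - 1).
Partial fractions: (9*t + 7)/((t - 1)*(t + 3)) = 5/(t + 3) + 4/(t - 1).
An antiderivative is F(t) = 4*log(t - 1) + 5*log(t + 3).
Then F(3) - F(2) = (5*log(3) + 9*log(2)) - (5*log(5)) = -5*log(5) + 5*log(3) + 9*log(2).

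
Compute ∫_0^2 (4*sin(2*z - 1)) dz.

Let u = 2*z - 1, so du = 2 dz. When z = 0, u = -1; when z = 2, u = 3.
The integral becomes 2·∫ sin(u) du from -1 to 3, with antiderivative -2*cos(u).
Back in z: F(z) = -2*cos(2*z - 1).
Then F(2) - F(0) = (-2*cos(3)) - (-2*cos(1)) = 2*cos(1) - 2*cos(3).

2*cos(1) - 2*cos(3)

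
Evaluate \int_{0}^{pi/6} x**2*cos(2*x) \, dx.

Integrate by parts twice (u = x^2, dv = cos(2*x) dx).
An antiderivative is F(x) = x**2*sin(2*x)/2 + x*cos(2*x)/2 - sin(2*x)/4.
Then F(pi/6) - F(0) = (-sqrt(3)/8 + sqrt(3)*pi**2/144 + pi/24) - (0) = -sqrt(3)/8 + sqrt(3)*pi**2/144 + pi/24.

-sqrt(3)/8 + sqrt(3)*pi**2/144 + pi/24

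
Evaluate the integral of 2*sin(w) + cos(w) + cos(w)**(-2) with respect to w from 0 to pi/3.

An antiderivative is F(w) = sin(w) - 2*cos(w) + tan(w).
Then F(pi/3) - F(0) = (-1 + 3*sqrt(3)/2) - (-2) = 1 + 3*sqrt(3)/2.

1 + 3*sqrt(3)/2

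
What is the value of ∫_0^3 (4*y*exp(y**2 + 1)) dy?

-2*exp(1)*(1 - exp(9))

Let u = y**2 + 1, so du = 2*y dy. When y = 0, u = 1; when y = 3, u = 10.
The integral becomes 2·∫ exp(u) du from 1 to 10, with antiderivative 2*exp(u).
Back in y: F(y) = 2*exp(y**2 + 1).
Then F(3) - F(0) = (2*exp(10)) - (2*exp(1)) = -2*exp(1)*(1 - exp(9)).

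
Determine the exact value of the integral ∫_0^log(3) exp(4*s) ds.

20

Let u = exp(s), so du = exp(s) ds. When s = 0, u = 1; when s = log(3), u = 3.
The integral becomes ∫ u**3 du from 1 to 3, with antiderivative u**4/4.
Back in s: F(s) = exp(4*s)/4.
Then F(log(3)) - F(0) = (81/4) - (1/4) = 20.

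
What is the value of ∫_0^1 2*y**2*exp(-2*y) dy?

Integrate by parts twice (u = y^2, dv = 2*exp(-2*y) dy).
An antiderivative is F(y) = (-2*y**2 - 2*y - 1)*exp(-2*y)/2.
Then F(1) - F(0) = (-5*exp(-2)/2) - (-1/2) = (-5 + exp(2))*exp(-2)/2.

(-5 + exp(2))*exp(-2)/2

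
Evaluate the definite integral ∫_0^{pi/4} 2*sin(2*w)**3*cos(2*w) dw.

1/4

Let u = sin(2*w), so du = 2*cos(2*w) dw. When w = 0, u = 0; when w = pi/4, u = 1.
The integral becomes ∫ u**3 du from 0 to 1, with antiderivative u**4/4.
Back in w: F(w) = sin(2*w)**4/4.
Then F(pi/4) - F(0) = (1/4) - (0) = 1/4.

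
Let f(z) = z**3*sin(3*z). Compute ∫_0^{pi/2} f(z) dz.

Integrate by parts 3 times (u = z^3, dv = sin(3*z) dz).
An antiderivative is F(z) = -z**3*cos(3*z)/3 + z**2*sin(3*z)/3 + 2*z*cos(3*z)/9 - 2*sin(3*z)/27.
Then F(pi/2) - F(0) = (2/27 - pi**2/12) - (0) = 2/27 - pi**2/12.

2/27 - pi**2/12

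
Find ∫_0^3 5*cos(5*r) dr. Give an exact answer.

sin(15)

Let u = 5*r, so du = 5 dr. When r = 0, u = 0; when r = 3, u = 15.
The integral becomes ∫ cos(u) du from 0 to 15, with antiderivative sin(u).
Back in r: F(r) = sin(5*r).
Then F(3) - F(0) = (sin(15)) - (0) = sin(15).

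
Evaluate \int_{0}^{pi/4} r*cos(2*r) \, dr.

Integrate by parts once (u = r, dv = cos(2*r) dr).
An antiderivative is F(r) = r*sin(2*r)/2 + cos(2*r)/4.
Then F(pi/4) - F(0) = (pi/8) - (1/4) = -1/4 + pi/8.

-1/4 + pi/8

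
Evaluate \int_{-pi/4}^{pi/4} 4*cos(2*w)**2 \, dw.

pi

Use the identity cos^2(2*w) = (1 + cos(4*w))/2.
An antiderivative is F(w) = 2*w + sin(4*w)/2.
Then F(pi/4) - F(-pi/4) = (pi/2) - (-pi/2) = pi.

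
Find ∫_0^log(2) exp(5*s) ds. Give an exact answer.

31/5

Let u = exp(s), so du = exp(s) ds. When s = 0, u = 1; when s = log(2), u = 2.
The integral becomes ∫ u**4 du from 1 to 2, with antiderivative u**5/5.
Back in s: F(s) = exp(5*s)/5.
Then F(log(2)) - F(0) = (32/5) - (1/5) = 31/5.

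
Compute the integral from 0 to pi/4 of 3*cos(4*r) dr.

0

An antiderivative is F(r) = 3*sin(4*r)/4.
Then F(pi/4) - F(0) = (0) - (0) = 0.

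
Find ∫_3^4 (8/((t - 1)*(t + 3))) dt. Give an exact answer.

Factor the denominator: t**2 + 2*t - 3 = (t + 3)(t - 1).
Partial fractions: 8/((t - 1)*(t + 3)) = -2/(t + 3) + 2/(t - 1).
An antiderivative is F(t) = 2*log(t - 1) - 2*log(t + 3).
Then F(4) - F(3) = (log(9/49)) - (-log(9)) = log(81/49).

log(81/49)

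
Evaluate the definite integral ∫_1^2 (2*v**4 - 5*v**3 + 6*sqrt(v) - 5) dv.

-307/20 + 8*sqrt(2)

By the power rule, an antiderivative is F(v) = 2*v**5/5 - 5*v**4/4 + 4*v**(3/2) - 5*v.
Then F(2) - F(1) = (-86/5 + 8*sqrt(2)) - (-37/20) = -307/20 + 8*sqrt(2).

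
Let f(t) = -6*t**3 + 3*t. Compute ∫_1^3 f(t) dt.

-108

By the power rule, an antiderivative is F(t) = -3*t**4/2 + 3*t**2/2.
Then F(3) - F(1) = (-108) - (0) = -108.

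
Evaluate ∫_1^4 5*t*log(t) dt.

-75/4 + 80*log(2)

Integrate by parts once (u = ln t, dv = 5*t dt).
An antiderivative is F(t) = 5*t**2*(2*log(t) - 1)/4.
Then F(4) - F(1) = (-20 + 80*log(2)) - (-5/4) = -75/4 + 80*log(2).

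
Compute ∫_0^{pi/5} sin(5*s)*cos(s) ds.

5*sqrt(5)/96 + 25/96

Use the identity sin(5*s)cos(s) = [sin(6*s) + sin(4*s)]/2.
An antiderivative is F(s) = -cos(4*s)/8 - cos(6*s)/12.
Then F(pi/5) - F(0) = (5/96 + 5*sqrt(5)/96) - (-5/24) = 5*sqrt(5)/96 + 25/96.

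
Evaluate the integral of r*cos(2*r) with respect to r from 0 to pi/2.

Integrate by parts once (u = r, dv = cos(2*r) dr).
An antiderivative is F(r) = r*sin(2*r)/2 + cos(2*r)/4.
Then F(pi/2) - F(0) = (-1/4) - (1/4) = -1/2.

-1/2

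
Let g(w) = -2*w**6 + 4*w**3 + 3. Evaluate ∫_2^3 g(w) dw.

-3642/7

By the power rule, an antiderivative is F(w) = -2*w**7/7 + w**4 + 3*w.
Then F(3) - F(2) = (-3744/7) - (-102/7) = -3642/7.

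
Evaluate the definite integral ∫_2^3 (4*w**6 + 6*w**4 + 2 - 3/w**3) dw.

1202513/840

By the power rule, an antiderivative is F(w) = 4*w**7/7 + 6*w**5/5 + 2*w + 3/(2*w**2).
Then F(3) - F(2) = (324971/210) - (32457/280) = 1202513/840.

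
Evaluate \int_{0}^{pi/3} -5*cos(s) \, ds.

-5*sqrt(3)/2

An antiderivative is F(s) = -5*sin(s).
Then F(pi/3) - F(0) = (-5*sqrt(3)/2) - (0) = -5*sqrt(3)/2.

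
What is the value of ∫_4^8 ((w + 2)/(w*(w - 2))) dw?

Factor the denominator: w**2 - 2*w = w(w - 2).
Partial fractions: (w + 2)/(w*(w - 2)) = -1/w + 2/(w - 2).
An antiderivative is F(w) = -log(w) + 2*log(w - 2).
Then F(8) - F(4) = (log(9/2)) - (0) = log(9/2).

log(9/2)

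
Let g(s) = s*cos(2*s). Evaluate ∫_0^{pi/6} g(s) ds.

-1/8 + sqrt(3)*pi/24

Integrate by parts once (u = s, dv = cos(2*s) ds).
An antiderivative is F(s) = s*sin(2*s)/2 + cos(2*s)/4.
Then F(pi/6) - F(0) = (1/8 + sqrt(3)*pi/24) - (1/4) = -1/8 + sqrt(3)*pi/24.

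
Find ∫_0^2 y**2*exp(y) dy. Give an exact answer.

Integrate by parts twice (u = y^2, dv = exp(y) dy).
An antiderivative is F(y) = (y**2 - 2*y + 2)*exp(y).
Then F(2) - F(0) = (2*exp(2)) - (2) = -2 + 2*exp(2).

-2 + 2*exp(2)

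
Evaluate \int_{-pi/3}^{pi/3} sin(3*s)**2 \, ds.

Use the identity sin^2(3*s) = (1 - cos(6*s))/2.
An antiderivative is F(s) = s/2 - sin(6*s)/12.
Then F(pi/3) - F(-pi/3) = (pi/6) - (-pi/6) = pi/3.

pi/3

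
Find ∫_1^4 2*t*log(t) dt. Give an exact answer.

-15/2 + 32*log(2)

Integrate by parts once (u = ln t, dv = 2*t dt).
An antiderivative is F(t) = t**2*(2*log(t) - 1)/2.
Then F(4) - F(1) = (-8 + 32*log(2)) - (-1/2) = -15/2 + 32*log(2).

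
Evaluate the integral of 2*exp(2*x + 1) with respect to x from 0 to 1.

-exp(1) + exp(3)

Let u = 2*x + 1, so du = 2 dx. When x = 0, u = 1; when x = 1, u = 3.
The integral becomes ∫ exp(u) du from 1 to 3, with antiderivative exp(u).
Back in x: F(x) = exp(2*x + 1).
Then F(1) - F(0) = (exp(3)) - (exp(1)) = -exp(1) + exp(3).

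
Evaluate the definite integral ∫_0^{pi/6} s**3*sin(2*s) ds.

-3*sqrt(3)/16 - pi**3/864 + sqrt(3)*pi**2/96 + pi/16

Integrate by parts 3 times (u = s^3, dv = sin(2*s) ds).
An antiderivative is F(s) = -s**3*cos(2*s)/2 + 3*s**2*sin(2*s)/4 + 3*s*cos(2*s)/4 - 3*sin(2*s)/8.
Then F(pi/6) - F(0) = (-3*sqrt(3)/16 - pi**3/864 + sqrt(3)*pi**2/96 + pi/16) - (0) = -3*sqrt(3)/16 - pi**3/864 + sqrt(3)*pi**2/96 + pi/16.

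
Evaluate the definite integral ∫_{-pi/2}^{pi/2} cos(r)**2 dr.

pi/2

Use the identity cos^2(r) = (1 + cos(2*r))/2.
An antiderivative is F(r) = r/2 + sin(2*r)/4.
Then F(pi/2) - F(-pi/2) = (pi/4) - (-pi/4) = pi/2.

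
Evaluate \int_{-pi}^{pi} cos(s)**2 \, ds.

pi

Use the identity cos^2(s) = (1 + cos(2*s))/2.
An antiderivative is F(s) = s/2 + sin(2*s)/4.
Then F(pi) - F(-pi) = (pi/2) - (-pi/2) = pi.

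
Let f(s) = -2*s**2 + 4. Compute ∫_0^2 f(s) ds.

By the power rule, an antiderivative is F(s) = -2*s**3/3 + 4*s.
Then F(2) - F(0) = (8/3) - (0) = 8/3.

8/3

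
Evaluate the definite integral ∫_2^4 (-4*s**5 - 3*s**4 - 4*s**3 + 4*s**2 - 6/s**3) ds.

-827783/240

By the power rule, an antiderivative is F(s) = -2*s**6/3 - 3*s**5/5 - s**4 + 4*s**3/3 + 3/s**2.
Then F(4) - F(2) = (-843731/240) - (-1329/20) = -827783/240.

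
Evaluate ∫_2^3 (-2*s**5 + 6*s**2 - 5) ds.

-566/3

By the power rule, an antiderivative is F(s) = -s**6/3 + 2*s**3 - 5*s.
Then F(3) - F(2) = (-204) - (-46/3) = -566/3.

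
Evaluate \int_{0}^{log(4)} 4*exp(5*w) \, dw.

Let u = exp(w), so du = exp(w) dw. When w = 0, u = 1; when w = log(4), u = 4.
The integral becomes 4·∫ u**4 du from 1 to 4, with antiderivative 4*u**5/5.
Back in w: F(w) = 4*exp(5*w)/5.
Then F(log(4)) - F(0) = (4096/5) - (4/5) = 4092/5.

4092/5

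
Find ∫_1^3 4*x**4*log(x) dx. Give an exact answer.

-968/25 + 972*log(3)/5

Integrate by parts once (u = ln x, dv = 4*x**4 dx).
An antiderivative is F(x) = 4*x**5*(5*log(x) - 1)/25.
Then F(3) - F(1) = (-972/25 + 972*log(3)/5) - (-4/25) = -968/25 + 972*log(3)/5.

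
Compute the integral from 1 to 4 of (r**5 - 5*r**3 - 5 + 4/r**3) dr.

By the power rule, an antiderivative is F(r) = r**6/6 - 5*r**4/4 - 5*r - 2/r**2.
Then F(4) - F(1) = (8221/24) - (-97/12) = 2805/8.

2805/8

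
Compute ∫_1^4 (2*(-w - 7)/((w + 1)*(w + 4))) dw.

-6*log(5) + 10*log(2)

Factor the denominator: w**2 + 5*w + 4 = (w + 4)(w + 1).
Partial fractions: 2*(-w - 7)/((w + 1)*(w + 4)) = 2/(w + 4) - 4/(w + 1).
An antiderivative is F(w) = -4*log(w + 1) + 2*log(w + 4).
Then F(4) - F(1) = (-4*log(5) + 6*log(2)) - (log(25/16)) = -6*log(5) + 10*log(2).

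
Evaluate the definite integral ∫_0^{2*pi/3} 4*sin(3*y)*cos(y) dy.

Use the identity sin(3*y)cos(y) = [sin(4*y) + sin(2*y)]/2.
An antiderivative is F(y) = -cos(2*y) - cos(4*y)/2.
Then F(2*pi/3) - F(0) = (3/4) - (-3/2) = 9/4.

9/4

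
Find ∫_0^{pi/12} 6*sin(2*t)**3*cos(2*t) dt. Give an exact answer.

Let u = sin(2*t), so du = 2*cos(2*t) dt. When t = 0, u = 0; when t = pi/12, u = 1/2.
The integral becomes 3·∫ u**3 du from 0 to 1/2, with antiderivative 3*u**4/4.
Back in t: F(t) = 3*sin(2*t)**4/4.
Then F(pi/12) - F(0) = (3/64) - (0) = 3/64.

3/64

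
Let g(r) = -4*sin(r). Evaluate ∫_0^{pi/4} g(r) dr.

-4 + 2*sqrt(2)

An antiderivative is F(r) = 4*cos(r).
Then F(pi/4) - F(0) = (2*sqrt(2)) - (4) = -4 + 2*sqrt(2).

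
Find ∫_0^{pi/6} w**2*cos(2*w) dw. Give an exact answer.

-sqrt(3)/8 + sqrt(3)*pi**2/144 + pi/24

Integrate by parts twice (u = w^2, dv = cos(2*w) dw).
An antiderivative is F(w) = w**2*sin(2*w)/2 + w*cos(2*w)/2 - sin(2*w)/4.
Then F(pi/6) - F(0) = (-sqrt(3)/8 + sqrt(3)*pi**2/144 + pi/24) - (0) = -sqrt(3)/8 + sqrt(3)*pi**2/144 + pi/24.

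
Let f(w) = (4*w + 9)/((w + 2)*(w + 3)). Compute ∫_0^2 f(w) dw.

-3*log(3) + log(2) + 3*log(5)

Factor the denominator: w**2 + 5*w + 6 = (w + 3)(w + 2).
Partial fractions: (4*w + 9)/((w + 2)*(w + 3)) = 3/(w + 3) + 1/(w + 2).
An antiderivative is F(w) = log(w + 2) + 3*log(w + 3).
Then F(2) - F(0) = (2*log(2) + 3*log(5)) - (log(54)) = -3*log(3) + log(2) + 3*log(5).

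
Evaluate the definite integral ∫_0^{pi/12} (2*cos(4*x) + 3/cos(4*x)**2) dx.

sqrt(3)

An antiderivative is F(x) = sin(4*x)/2 + 3*tan(4*x)/4.
Then F(pi/12) - F(0) = (sqrt(3)) - (0) = sqrt(3).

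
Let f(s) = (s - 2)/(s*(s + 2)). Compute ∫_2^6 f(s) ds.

log(4/3)

Factor the denominator: s**2 + 2*s = (s + 2)s.
Partial fractions: (s - 2)/(s*(s + 2)) = 2/(s + 2) - 1/s.
An antiderivative is F(s) = -log(s) + 2*log(s + 2).
Then F(6) - F(2) = (log(32/3)) - (log(8)) = log(4/3).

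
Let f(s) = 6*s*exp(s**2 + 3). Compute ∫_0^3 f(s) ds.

-3*(1 - exp(9))*exp(3)

Let u = s**2 + 3, so du = 2*s ds. When s = 0, u = 3; when s = 3, u = 12.
The integral becomes 3·∫ exp(u) du from 3 to 12, with antiderivative 3*exp(u).
Back in s: F(s) = 3*exp(s**2 + 3).
Then F(3) - F(0) = (3*exp(12)) - (3*exp(3)) = -3*(1 - exp(9))*exp(3).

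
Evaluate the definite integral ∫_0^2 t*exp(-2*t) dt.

Integrate by parts once (u = t, dv = exp(-2*t) dt).
An antiderivative is F(t) = (-2*t - 1)*exp(-2*t)/4.
Then F(2) - F(0) = (-5*exp(-4)/4) - (-1/4) = (-5 + exp(4))*exp(-4)/4.

(-5 + exp(4))*exp(-4)/4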